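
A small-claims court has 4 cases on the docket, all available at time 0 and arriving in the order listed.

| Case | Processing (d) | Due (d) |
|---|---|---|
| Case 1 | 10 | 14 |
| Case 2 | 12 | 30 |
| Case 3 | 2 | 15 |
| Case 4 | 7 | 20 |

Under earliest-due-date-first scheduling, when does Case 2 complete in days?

31

EDD (increasing due date): Case 1 Case 3 Case 4 Case 2.
Case 1: 0→10
Case 3: 10→12
Case 4: 12→19
Case 2: 19→31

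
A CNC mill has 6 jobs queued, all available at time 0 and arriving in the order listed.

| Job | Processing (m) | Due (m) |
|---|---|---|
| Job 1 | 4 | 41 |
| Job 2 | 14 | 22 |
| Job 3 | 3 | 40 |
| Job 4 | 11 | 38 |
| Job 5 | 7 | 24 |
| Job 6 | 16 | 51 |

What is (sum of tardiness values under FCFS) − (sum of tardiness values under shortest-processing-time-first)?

FIFO (arrival order): Job 1 Job 2 Job 3 Job 4 Job 5 Job 6.
Job 1: 0→4, due 41, tardiness 0
Job 2: 4→18, due 22, tardiness 0
Job 3: 18→21, due 40, tardiness 0
Job 4: 21→32, due 38, tardiness 0
Job 5: 32→39, due 24, tardiness 15
Job 6: 39→55, due 51, tardiness 4
Sum = 0+0+0+0+15+4 = 19.
SPT (increasing processing time): Job 3 Job 1 Job 5 Job 4 Job 2 Job 6.
Job 3: 0→3, due 40, tardiness 0
Job 1: 3→7, due 41, tardiness 0
Job 5: 7→14, due 24, tardiness 0
Job 4: 14→25, due 38, tardiness 0
Job 2: 25→39, due 22, tardiness 17
Job 6: 39→55, due 51, tardiness 4
Sum = 0+0+0+0+17+4 = 21.
Difference = 19 − 21 = -2.

-2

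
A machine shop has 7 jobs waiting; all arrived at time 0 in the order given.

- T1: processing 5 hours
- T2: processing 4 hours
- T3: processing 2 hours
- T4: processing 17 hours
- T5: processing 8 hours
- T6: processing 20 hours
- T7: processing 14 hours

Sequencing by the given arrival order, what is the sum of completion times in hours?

FIFO (arrival order): T1 T2 T3 T4 T5 T6 T7.
T1: 0→5
T2: 5→9
T3: 9→11
T4: 11→28
T5: 28→36
T6: 36→56
T7: 56→70
Sum = 5+9+11+28+36+56+70 = 215.

215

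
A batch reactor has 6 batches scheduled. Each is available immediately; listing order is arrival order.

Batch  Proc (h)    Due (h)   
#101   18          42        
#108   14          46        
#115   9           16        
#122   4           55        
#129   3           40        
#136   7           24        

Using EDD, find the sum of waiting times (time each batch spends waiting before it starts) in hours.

EDD (increasing due date): #115 #136 #129 #101 #108 #122.
#115: waits 0, runs 0→9
#136: waits 9, runs 9→16
#129: waits 16, runs 16→19
#101: waits 19, runs 19→37
#108: waits 37, runs 37→51
#122: waits 51, runs 51→55
Sum = 0+9+16+19+37+51 = 132.

132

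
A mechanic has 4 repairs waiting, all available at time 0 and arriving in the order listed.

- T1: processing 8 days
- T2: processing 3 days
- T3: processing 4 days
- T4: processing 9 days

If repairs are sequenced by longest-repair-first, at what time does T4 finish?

LPT (decreasing processing time): T4 T1 T3 T2.
T4: 0→9

9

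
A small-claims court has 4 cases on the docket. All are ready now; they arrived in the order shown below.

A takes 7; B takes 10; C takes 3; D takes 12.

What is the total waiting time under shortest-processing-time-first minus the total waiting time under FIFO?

SPT (increasing processing time): C A B D.
C: waits 0, runs 0→3
A: waits 3, runs 3→10
B: waits 10, runs 10→20
D: waits 20, runs 20→32
Sum = 0+3+10+20 = 33.
FIFO (arrival order): A B C D.
A: waits 0, runs 0→7
B: waits 7, runs 7→17
C: waits 17, runs 17→20
D: waits 20, runs 20→32
Sum = 0+7+17+20 = 44.
Difference = 33 − 44 = -11.

-11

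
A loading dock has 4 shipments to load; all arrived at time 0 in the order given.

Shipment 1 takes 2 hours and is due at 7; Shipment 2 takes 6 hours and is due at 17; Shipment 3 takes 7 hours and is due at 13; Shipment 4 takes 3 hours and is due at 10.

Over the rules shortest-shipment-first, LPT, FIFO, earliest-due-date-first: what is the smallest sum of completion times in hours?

36

SPT (increasing processing time): Shipment 1 Shipment 4 Shipment 2 Shipment 3.
Shipment 1: 0→2
Shipment 4: 2→5
Shipment 2: 5→11
Shipment 3: 11→18
Sum = 2+5+11+18 = 36.
LPT (decreasing processing time): Shipment 3 Shipment 2 Shipment 4 Shipment 1.
Shipment 3: 0→7
Shipment 2: 7→13
Shipment 4: 13→16
Shipment 1: 16→18
Sum = 7+13+16+18 = 54.
FIFO (arrival order): Shipment 1 Shipment 2 Shipment 3 Shipment 4.
Shipment 1: 0→2
Shipment 2: 2→8
Shipment 3: 8→15
Shipment 4: 15→18
Sum = 2+8+15+18 = 43.
EDD (increasing due date): Shipment 1 Shipment 4 Shipment 3 Shipment 2.
Shipment 1: 0→2
Shipment 4: 2→5
Shipment 3: 5→12
Shipment 2: 12→18
Sum = 2+5+12+18 = 37.
SPT 36, LPT 54, FIFO 43, EDD 37 → minimum 36.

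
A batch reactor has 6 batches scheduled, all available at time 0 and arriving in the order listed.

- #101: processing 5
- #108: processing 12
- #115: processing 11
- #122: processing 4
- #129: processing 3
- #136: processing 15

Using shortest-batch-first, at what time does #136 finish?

SPT (increasing processing time): #129 #122 #101 #115 #108 #136.
#129: 0→3
#122: 3→7
#101: 7→12
#115: 12→23
#108: 23→35
#136: 35→50

50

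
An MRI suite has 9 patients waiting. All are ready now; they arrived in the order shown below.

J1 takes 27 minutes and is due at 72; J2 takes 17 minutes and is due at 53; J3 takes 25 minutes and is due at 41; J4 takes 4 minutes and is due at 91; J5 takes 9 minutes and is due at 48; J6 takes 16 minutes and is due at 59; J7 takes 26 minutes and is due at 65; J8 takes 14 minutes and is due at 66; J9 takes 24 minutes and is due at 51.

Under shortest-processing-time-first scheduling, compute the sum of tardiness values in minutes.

SPT (increasing processing time): J4 J5 J8 J6 J2 J9 J3 J7 J1.
J4: 0→4, due 91, tardiness 0
J5: 4→13, due 48, tardiness 0
J8: 13→27, due 66, tardiness 0
J6: 27→43, due 59, tardiness 0
J2: 43→60, due 53, tardiness 7
J9: 60→84, due 51, tardiness 33
J3: 84→109, due 41, tardiness 68
J7: 109→135, due 65, tardiness 70
J1: 135→162, due 72, tardiness 90
Sum = 0+0+0+0+7+33+68+70+90 = 268.

268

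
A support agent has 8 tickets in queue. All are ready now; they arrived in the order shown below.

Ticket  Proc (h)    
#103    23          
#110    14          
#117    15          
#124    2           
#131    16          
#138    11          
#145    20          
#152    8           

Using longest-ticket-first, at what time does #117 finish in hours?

LPT (decreasing processing time): #103 #145 #131 #117 #110 #138 #152 #124.
#103: 0→23
#145: 23→43
#131: 43→59
#117: 59→74

74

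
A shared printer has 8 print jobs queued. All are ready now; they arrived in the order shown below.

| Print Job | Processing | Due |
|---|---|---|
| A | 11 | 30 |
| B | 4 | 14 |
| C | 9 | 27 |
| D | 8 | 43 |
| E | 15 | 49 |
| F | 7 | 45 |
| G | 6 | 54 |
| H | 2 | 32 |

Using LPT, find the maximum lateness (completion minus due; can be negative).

46

LPT (decreasing processing time): E A C D F G B H.
E: 0→15, due 49, lateness -34
A: 15→26, due 30, lateness -4
C: 26→35, due 27, lateness 8
D: 35→43, due 43, lateness 0
F: 43→50, due 45, lateness 5
G: 50→56, due 54, lateness 2
B: 56→60, due 14, lateness 46
H: 60→62, due 32, lateness 30
Maximum = 46.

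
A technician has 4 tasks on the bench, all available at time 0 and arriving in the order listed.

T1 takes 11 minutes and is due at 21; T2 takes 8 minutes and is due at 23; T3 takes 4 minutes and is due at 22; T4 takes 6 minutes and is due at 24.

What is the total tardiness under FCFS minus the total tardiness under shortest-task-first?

FIFO (arrival order): T1 T2 T3 T4.
T1: 0→11, due 21, tardiness 0
T2: 11→19, due 23, tardiness 0
T3: 19→23, due 22, tardiness 1
T4: 23→29, due 24, tardiness 5
Sum = 0+0+1+5 = 6.
SPT (increasing processing time): T3 T4 T2 T1.
T3: 0→4, due 22, tardiness 0
T4: 4→10, due 24, tardiness 0
T2: 10→18, due 23, tardiness 0
T1: 18→29, due 21, tardiness 8
Sum = 0+0+0+8 = 8.
Difference = 6 − 8 = -2.

-2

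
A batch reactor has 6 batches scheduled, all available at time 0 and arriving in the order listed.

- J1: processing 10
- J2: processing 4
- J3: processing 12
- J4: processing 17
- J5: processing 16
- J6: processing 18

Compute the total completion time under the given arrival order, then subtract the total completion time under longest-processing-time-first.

FIFO (arrival order): J1 J2 J3 J4 J5 J6.
J1: 0→10
J2: 10→14
J3: 14→26
J4: 26→43
J5: 43→59
J6: 59→77
Sum = 10+14+26+43+59+77 = 229.
LPT (decreasing processing time): J6 J4 J5 J3 J1 J2.
J6: 0→18
J4: 18→35
J5: 35→51
J3: 51→63
J1: 63→73
J2: 73→77
Sum = 18+35+51+63+73+77 = 317.
Difference = 229 − 317 = -88.

-88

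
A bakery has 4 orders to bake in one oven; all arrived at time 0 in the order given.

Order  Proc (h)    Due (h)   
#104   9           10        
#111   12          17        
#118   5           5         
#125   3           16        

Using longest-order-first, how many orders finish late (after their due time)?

LPT (decreasing processing time): #111 #104 #118 #125.
#111: 0→12, due 17, tardiness 0
#104: 12→21, due 10, tardiness 11
#118: 21→26, due 5, tardiness 21
#125: 26→29, due 16, tardiness 13
Late orders: 3.

3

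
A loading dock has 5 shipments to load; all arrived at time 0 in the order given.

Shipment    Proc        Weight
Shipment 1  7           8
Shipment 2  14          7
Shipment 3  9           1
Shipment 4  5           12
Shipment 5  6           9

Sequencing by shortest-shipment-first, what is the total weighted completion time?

SPT (increasing processing time): Shipment 4 Shipment 5 Shipment 1 Shipment 3 Shipment 2.
Shipment 4: finishes 5, weight 12, w·C = 60
Shipment 5: finishes 11, weight 9, w·C = 99
Shipment 1: finishes 18, weight 8, w·C = 144
Shipment 3: finishes 27, weight 1, w·C = 27
Shipment 2: finishes 41, weight 7, w·C = 287
Sum = 60+99+144+27+287 = 617.

617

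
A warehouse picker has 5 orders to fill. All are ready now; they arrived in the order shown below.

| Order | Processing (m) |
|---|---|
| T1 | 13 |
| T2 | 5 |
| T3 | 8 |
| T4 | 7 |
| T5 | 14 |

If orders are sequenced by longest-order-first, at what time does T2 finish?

LPT (decreasing processing time): T5 T1 T3 T4 T2.
T5: 0→14
T1: 14→27
T3: 27→35
T4: 35→42
T2: 42→47

47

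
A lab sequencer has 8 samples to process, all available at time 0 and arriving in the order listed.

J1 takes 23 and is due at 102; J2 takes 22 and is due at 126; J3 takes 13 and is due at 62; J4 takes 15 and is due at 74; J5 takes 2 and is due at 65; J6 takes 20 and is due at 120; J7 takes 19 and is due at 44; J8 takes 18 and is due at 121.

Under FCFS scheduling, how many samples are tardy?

3

FIFO (arrival order): J1 J2 J3 J4 J5 J6 J7 J8.
J1: 0→23, due 102, tardiness 0
J2: 23→45, due 126, tardiness 0
J3: 45→58, due 62, tardiness 0
J4: 58→73, due 74, tardiness 0
J5: 73→75, due 65, tardiness 10
J6: 75→95, due 120, tardiness 0
J7: 95→114, due 44, tardiness 70
J8: 114→132, due 121, tardiness 11
Late samples: 3.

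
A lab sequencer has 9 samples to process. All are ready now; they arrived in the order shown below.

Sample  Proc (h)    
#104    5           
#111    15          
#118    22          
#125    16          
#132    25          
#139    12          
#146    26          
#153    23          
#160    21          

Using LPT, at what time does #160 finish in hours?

117

LPT (decreasing processing time): #146 #132 #153 #118 #160 #125 #111 #139 #104.
#146: 0→26
#132: 26→51
#153: 51→74
#118: 74→96
#160: 96→117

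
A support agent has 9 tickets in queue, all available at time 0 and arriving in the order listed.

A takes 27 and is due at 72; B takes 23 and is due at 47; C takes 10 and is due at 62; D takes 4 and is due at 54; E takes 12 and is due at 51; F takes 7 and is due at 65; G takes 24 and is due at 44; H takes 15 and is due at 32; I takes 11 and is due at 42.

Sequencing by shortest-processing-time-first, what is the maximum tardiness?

62

SPT (increasing processing time): D F C I E H B G A.
D: 0→4, due 54, tardiness 0
F: 4→11, due 65, tardiness 0
C: 11→21, due 62, tardiness 0
I: 21→32, due 42, tardiness 0
E: 32→44, due 51, tardiness 0
H: 44→59, due 32, tardiness 27
B: 59→82, due 47, tardiness 35
G: 82→106, due 44, tardiness 62
A: 106→133, due 72, tardiness 61
Maximum = 62.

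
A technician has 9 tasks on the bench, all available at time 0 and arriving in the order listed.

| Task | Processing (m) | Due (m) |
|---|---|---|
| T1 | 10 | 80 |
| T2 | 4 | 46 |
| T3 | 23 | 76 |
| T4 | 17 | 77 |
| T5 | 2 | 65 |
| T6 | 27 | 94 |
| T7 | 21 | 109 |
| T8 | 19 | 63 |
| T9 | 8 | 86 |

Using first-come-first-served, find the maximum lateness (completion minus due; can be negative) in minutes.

FIFO (arrival order): T1 T2 T3 T4 T5 T6 T7 T8 T9.
T1: 0→10, due 80, lateness -70
T2: 10→14, due 46, lateness -32
T3: 14→37, due 76, lateness -39
T4: 37→54, due 77, lateness -23
T5: 54→56, due 65, lateness -9
T6: 56→83, due 94, lateness -11
T7: 83→104, due 109, lateness -5
T8: 104→123, due 63, lateness 60
T9: 123→131, due 86, lateness 45
Maximum = 60.

60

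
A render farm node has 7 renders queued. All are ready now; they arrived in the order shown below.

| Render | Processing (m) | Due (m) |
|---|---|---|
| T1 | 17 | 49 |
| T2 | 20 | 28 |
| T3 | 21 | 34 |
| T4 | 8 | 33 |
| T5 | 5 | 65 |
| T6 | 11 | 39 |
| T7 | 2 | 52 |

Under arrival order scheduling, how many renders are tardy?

6

FIFO (arrival order): T1 T2 T3 T4 T5 T6 T7.
T1: 0→17, due 49, tardiness 0
T2: 17→37, due 28, tardiness 9
T3: 37→58, due 34, tardiness 24
T4: 58→66, due 33, tardiness 33
T5: 66→71, due 65, tardiness 6
T6: 71→82, due 39, tardiness 43
T7: 82→84, due 52, tardiness 32
Late renders: 6.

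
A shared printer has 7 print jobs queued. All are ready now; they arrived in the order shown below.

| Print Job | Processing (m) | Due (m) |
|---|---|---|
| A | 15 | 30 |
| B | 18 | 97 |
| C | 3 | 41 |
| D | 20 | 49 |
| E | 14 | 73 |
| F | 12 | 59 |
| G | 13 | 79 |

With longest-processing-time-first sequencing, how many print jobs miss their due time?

LPT (decreasing processing time): D B A E G F C.
D: 0→20, due 49, tardiness 0
B: 20→38, due 97, tardiness 0
A: 38→53, due 30, tardiness 23
E: 53→67, due 73, tardiness 0
G: 67→80, due 79, tardiness 1
F: 80→92, due 59, tardiness 33
C: 92→95, due 41, tardiness 54
Late print jobs: 4.

4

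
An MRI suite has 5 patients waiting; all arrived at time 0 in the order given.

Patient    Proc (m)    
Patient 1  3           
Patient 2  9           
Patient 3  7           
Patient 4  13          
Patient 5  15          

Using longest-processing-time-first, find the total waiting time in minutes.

124

LPT (decreasing processing time): Patient 5 Patient 4 Patient 2 Patient 3 Patient 1.
Patient 5: waits 0, runs 0→15
Patient 4: waits 15, runs 15→28
Patient 2: waits 28, runs 28→37
Patient 3: waits 37, runs 37→44
Patient 1: waits 44, runs 44→47
Sum = 0+15+28+37+44 = 124.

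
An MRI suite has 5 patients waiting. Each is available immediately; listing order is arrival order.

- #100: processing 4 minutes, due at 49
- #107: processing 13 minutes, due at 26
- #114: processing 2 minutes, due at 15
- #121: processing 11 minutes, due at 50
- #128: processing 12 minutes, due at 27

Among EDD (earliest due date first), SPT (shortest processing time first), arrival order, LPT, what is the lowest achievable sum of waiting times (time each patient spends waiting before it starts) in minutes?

54

EDD (increasing due date): #114 #107 #128 #100 #121.
#114: waits 0, runs 0→2
#107: waits 2, runs 2→15
#128: waits 15, runs 15→27
#100: waits 27, runs 27→31
#121: waits 31, runs 31→42
Sum = 0+2+15+27+31 = 75.
SPT (increasing processing time): #114 #100 #121 #128 #107.
#114: waits 0, runs 0→2
#100: waits 2, runs 2→6
#121: waits 6, runs 6→17
#128: waits 17, runs 17→29
#107: waits 29, runs 29→42
Sum = 0+2+6+17+29 = 54.
FIFO (arrival order): #100 #107 #114 #121 #128.
#100: waits 0, runs 0→4
#107: waits 4, runs 4→17
#114: waits 17, runs 17→19
#121: waits 19, runs 19→30
#128: waits 30, runs 30→42
Sum = 0+4+17+19+30 = 70.
LPT (decreasing processing time): #107 #128 #121 #100 #114.
#107: waits 0, runs 0→13
#128: waits 13, runs 13→25
#121: waits 25, runs 25→36
#100: waits 36, runs 36→40
#114: waits 40, runs 40→42
Sum = 0+13+25+36+40 = 114.
EDD 75, SPT 54, FIFO 70, LPT 114 → minimum 54.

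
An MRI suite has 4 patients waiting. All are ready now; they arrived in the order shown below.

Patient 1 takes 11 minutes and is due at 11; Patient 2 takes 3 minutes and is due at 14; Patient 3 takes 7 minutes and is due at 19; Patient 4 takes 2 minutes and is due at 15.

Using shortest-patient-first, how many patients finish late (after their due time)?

SPT (increasing processing time): Patient 4 Patient 2 Patient 3 Patient 1.
Patient 4: 0→2, due 15, tardiness 0
Patient 2: 2→5, due 14, tardiness 0
Patient 3: 5→12, due 19, tardiness 0
Patient 1: 12→23, due 11, tardiness 12
Late patients: 1.

1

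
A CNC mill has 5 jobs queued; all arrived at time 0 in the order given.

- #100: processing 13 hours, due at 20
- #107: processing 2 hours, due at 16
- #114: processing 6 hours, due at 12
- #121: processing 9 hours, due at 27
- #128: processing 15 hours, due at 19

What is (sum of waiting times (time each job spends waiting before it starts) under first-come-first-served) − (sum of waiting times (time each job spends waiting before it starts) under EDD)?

FIFO (arrival order): #100 #107 #114 #121 #128.
#100: waits 0, runs 0→13
#107: waits 13, runs 13→15
#114: waits 15, runs 15→21
#121: waits 21, runs 21→30
#128: waits 30, runs 30→45
Sum = 0+13+15+21+30 = 79.
EDD (increasing due date): #114 #107 #128 #100 #121.
#114: waits 0, runs 0→6
#107: waits 6, runs 6→8
#128: waits 8, runs 8→23
#100: waits 23, runs 23→36
#121: waits 36, runs 36→45
Sum = 0+6+8+23+36 = 73.
Difference = 79 − 73 = 6.

6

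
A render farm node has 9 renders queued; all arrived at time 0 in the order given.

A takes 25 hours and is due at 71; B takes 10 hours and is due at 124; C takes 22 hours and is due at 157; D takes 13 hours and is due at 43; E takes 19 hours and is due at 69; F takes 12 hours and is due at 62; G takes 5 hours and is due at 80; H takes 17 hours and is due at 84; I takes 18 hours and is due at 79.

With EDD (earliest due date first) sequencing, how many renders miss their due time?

3

EDD (increasing due date): D F E A I G H B C.
D: 0→13, due 43, tardiness 0
F: 13→25, due 62, tardiness 0
E: 25→44, due 69, tardiness 0
A: 44→69, due 71, tardiness 0
I: 69→87, due 79, tardiness 8
G: 87→92, due 80, tardiness 12
H: 92→109, due 84, tardiness 25
B: 109→119, due 124, tardiness 0
C: 119→141, due 157, tardiness 0
Late renders: 3.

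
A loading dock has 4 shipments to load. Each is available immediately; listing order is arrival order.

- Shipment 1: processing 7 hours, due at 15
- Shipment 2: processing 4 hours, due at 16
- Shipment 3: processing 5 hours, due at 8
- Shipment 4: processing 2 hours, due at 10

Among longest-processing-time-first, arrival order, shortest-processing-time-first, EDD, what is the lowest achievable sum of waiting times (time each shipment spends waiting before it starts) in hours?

19

LPT (decreasing processing time): Shipment 1 Shipment 3 Shipment 2 Shipment 4.
Shipment 1: waits 0, runs 0→7
Shipment 3: waits 7, runs 7→12
Shipment 2: waits 12, runs 12→16
Shipment 4: waits 16, runs 16→18
Sum = 0+7+12+16 = 35.
FIFO (arrival order): Shipment 1 Shipment 2 Shipment 3 Shipment 4.
Shipment 1: waits 0, runs 0→7
Shipment 2: waits 7, runs 7→11
Shipment 3: waits 11, runs 11→16
Shipment 4: waits 16, runs 16→18
Sum = 0+7+11+16 = 34.
SPT (increasing processing time): Shipment 4 Shipment 2 Shipment 3 Shipment 1.
Shipment 4: waits 0, runs 0→2
Shipment 2: waits 2, runs 2→6
Shipment 3: waits 6, runs 6→11
Shipment 1: waits 11, runs 11→18
Sum = 0+2+6+11 = 19.
EDD (increasing due date): Shipment 3 Shipment 4 Shipment 1 Shipment 2.
Shipment 3: waits 0, runs 0→5
Shipment 4: waits 5, runs 5→7
Shipment 1: waits 7, runs 7→14
Shipment 2: waits 14, runs 14→18
Sum = 0+5+7+14 = 26.
LPT 35, FIFO 34, SPT 19, EDD 26 → minimum 19.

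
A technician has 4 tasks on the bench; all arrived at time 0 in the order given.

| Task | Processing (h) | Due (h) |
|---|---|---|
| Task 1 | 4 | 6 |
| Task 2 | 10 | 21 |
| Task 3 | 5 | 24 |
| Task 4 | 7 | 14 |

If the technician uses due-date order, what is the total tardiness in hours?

2

EDD (increasing due date): Task 1 Task 4 Task 2 Task 3.
Task 1: 0→4, due 6, tardiness 0
Task 4: 4→11, due 14, tardiness 0
Task 2: 11→21, due 21, tardiness 0
Task 3: 21→26, due 24, tardiness 2
Sum = 0+0+0+2 = 2.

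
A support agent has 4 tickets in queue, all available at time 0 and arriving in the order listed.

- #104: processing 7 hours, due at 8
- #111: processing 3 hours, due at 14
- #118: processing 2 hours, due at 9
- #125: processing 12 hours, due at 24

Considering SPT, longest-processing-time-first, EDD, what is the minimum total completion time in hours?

43

SPT (increasing processing time): #118 #111 #104 #125.
#118: 0→2
#111: 2→5
#104: 5→12
#125: 12→24
Sum = 2+5+12+24 = 43.
LPT (decreasing processing time): #125 #104 #111 #118.
#125: 0→12
#104: 12→19
#111: 19→22
#118: 22→24
Sum = 12+19+22+24 = 77.
EDD (increasing due date): #104 #118 #111 #125.
#104: 0→7
#118: 7→9
#111: 9→12
#125: 12→24
Sum = 7+9+12+24 = 52.
SPT 43, LPT 77, EDD 52 → minimum 43.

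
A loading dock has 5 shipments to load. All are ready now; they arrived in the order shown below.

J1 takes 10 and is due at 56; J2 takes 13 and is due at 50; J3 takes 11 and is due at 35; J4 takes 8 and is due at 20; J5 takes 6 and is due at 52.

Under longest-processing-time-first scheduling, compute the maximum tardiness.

22

LPT (decreasing processing time): J2 J3 J1 J4 J5.
J2: 0→13, due 50, tardiness 0
J3: 13→24, due 35, tardiness 0
J1: 24→34, due 56, tardiness 0
J4: 34→42, due 20, tardiness 22
J5: 42→48, due 52, tardiness 0
Maximum = 22.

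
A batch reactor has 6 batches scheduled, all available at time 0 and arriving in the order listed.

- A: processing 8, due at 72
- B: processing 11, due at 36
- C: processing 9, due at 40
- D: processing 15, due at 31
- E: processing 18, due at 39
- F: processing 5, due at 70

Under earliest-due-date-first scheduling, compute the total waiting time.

196

EDD (increasing due date): D B E C F A.
D: waits 0, runs 0→15
B: waits 15, runs 15→26
E: waits 26, runs 26→44
C: waits 44, runs 44→53
F: waits 53, runs 53→58
A: waits 58, runs 58→66
Sum = 0+15+26+44+53+58 = 196.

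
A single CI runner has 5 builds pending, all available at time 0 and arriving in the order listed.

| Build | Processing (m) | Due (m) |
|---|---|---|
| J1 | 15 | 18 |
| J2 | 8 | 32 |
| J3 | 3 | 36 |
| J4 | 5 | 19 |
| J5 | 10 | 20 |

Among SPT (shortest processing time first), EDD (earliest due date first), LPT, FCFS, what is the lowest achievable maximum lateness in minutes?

10

SPT (increasing processing time): J3 J4 J2 J5 J1.
J3: 0→3, due 36, lateness -33
J4: 3→8, due 19, lateness -11
J2: 8→16, due 32, lateness -16
J5: 16→26, due 20, lateness 6
J1: 26→41, due 18, lateness 23
Maximum = 23.
EDD (increasing due date): J1 J4 J5 J2 J3.
J1: 0→15, due 18, lateness -3
J4: 15→20, due 19, lateness 1
J5: 20→30, due 20, lateness 10
J2: 30→38, due 32, lateness 6
J3: 38→41, due 36, lateness 5
Maximum = 10.
LPT (decreasing processing time): J1 J5 J2 J4 J3.
J1: 0→15, due 18, lateness -3
J5: 15→25, due 20, lateness 5
J2: 25→33, due 32, lateness 1
J4: 33→38, due 19, lateness 19
J3: 38→41, due 36, lateness 5
Maximum = 19.
FIFO (arrival order): J1 J2 J3 J4 J5.
J1: 0→15, due 18, lateness -3
J2: 15→23, due 32, lateness -9
J3: 23→26, due 36, lateness -10
J4: 26→31, due 19, lateness 12
J5: 31→41, due 20, lateness 21
Maximum = 21.
SPT 23, EDD 10, LPT 19, FIFO 21 → minimum 10.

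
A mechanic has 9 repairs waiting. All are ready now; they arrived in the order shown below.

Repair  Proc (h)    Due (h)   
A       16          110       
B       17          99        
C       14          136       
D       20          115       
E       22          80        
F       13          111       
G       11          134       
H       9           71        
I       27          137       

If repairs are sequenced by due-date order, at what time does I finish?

149

EDD (increasing due date): H E B A F D G C I.
H: 0→9
E: 9→31
B: 31→48
A: 48→64
F: 64→77
D: 77→97
G: 97→108
C: 108→122
I: 122→149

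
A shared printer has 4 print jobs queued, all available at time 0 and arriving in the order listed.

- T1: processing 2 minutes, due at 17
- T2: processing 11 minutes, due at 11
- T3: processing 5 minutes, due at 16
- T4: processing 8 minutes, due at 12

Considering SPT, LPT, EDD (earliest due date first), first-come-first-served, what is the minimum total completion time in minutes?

50

SPT (increasing processing time): T1 T3 T4 T2.
T1: 0→2
T3: 2→7
T4: 7→15
T2: 15→26
Sum = 2+7+15+26 = 50.
LPT (decreasing processing time): T2 T4 T3 T1.
T2: 0→11
T4: 11→19
T3: 19→24
T1: 24→26
Sum = 11+19+24+26 = 80.
EDD (increasing due date): T2 T4 T3 T1.
T2: 0→11
T4: 11→19
T3: 19→24
T1: 24→26
Sum = 11+19+24+26 = 80.
FIFO (arrival order): T1 T2 T3 T4.
T1: 0→2
T2: 2→13
T3: 13→18
T4: 18→26
Sum = 2+13+18+26 = 59.
SPT 50, LPT 80, EDD 80, FIFO 59 → minimum 50.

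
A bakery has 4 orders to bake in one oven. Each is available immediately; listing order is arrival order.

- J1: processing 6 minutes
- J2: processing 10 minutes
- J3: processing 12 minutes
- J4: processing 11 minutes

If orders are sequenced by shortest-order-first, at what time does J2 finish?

SPT (increasing processing time): J1 J2 J4 J3.
J1: 0→6
J2: 6→16

16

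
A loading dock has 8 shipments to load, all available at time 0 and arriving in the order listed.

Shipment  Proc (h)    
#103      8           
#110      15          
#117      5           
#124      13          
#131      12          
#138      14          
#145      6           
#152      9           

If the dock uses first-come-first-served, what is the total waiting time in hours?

FIFO (arrival order): #103 #110 #117 #124 #131 #138 #145 #152.
#103: waits 0, runs 0→8
#110: waits 8, runs 8→23
#117: waits 23, runs 23→28
#124: waits 28, runs 28→41
#131: waits 41, runs 41→53
#138: waits 53, runs 53→67
#145: waits 67, runs 67→73
#152: waits 73, runs 73→82
Sum = 0+8+23+28+41+53+67+73 = 293.

293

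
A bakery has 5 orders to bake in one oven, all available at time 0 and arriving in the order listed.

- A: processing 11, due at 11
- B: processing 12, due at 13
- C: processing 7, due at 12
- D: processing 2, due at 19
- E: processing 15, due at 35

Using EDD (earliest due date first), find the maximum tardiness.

EDD (increasing due date): A C B D E.
A: 0→11, due 11, tardiness 0
C: 11→18, due 12, tardiness 6
B: 18→30, due 13, tardiness 17
D: 30→32, due 19, tardiness 13
E: 32→47, due 35, tardiness 12
Maximum = 17.

17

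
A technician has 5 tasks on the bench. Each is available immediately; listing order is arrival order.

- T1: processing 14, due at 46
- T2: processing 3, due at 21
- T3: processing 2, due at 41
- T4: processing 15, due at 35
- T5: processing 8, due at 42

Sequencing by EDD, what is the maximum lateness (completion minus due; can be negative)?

-4

EDD (increasing due date): T2 T4 T3 T5 T1.
T2: 0→3, due 21, lateness -18
T4: 3→18, due 35, lateness -17
T3: 18→20, due 41, lateness -21
T5: 20→28, due 42, lateness -14
T1: 28→42, due 46, lateness -4
Maximum = -4.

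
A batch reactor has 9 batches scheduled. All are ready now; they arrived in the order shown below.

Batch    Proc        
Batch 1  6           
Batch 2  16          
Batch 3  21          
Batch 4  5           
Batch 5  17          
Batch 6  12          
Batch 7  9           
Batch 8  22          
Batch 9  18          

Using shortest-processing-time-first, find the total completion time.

SPT (increasing processing time): Batch 4 Batch 1 Batch 7 Batch 6 Batch 2 Batch 5 Batch 9 Batch 3 Batch 8.
Batch 4: 0→5
Batch 1: 5→11
Batch 7: 11→20
Batch 6: 20→32
Batch 2: 32→48
Batch 5: 48→65
Batch 9: 65→83
Batch 3: 83→104
Batch 8: 104→126
Sum = 5+11+20+32+48+65+83+104+126 = 494.

494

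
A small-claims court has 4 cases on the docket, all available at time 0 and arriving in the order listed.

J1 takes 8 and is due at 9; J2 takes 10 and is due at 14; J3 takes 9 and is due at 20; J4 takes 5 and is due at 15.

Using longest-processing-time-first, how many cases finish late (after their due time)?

LPT (decreasing processing time): J2 J3 J1 J4.
J2: 0→10, due 14, tardiness 0
J3: 10→19, due 20, tardiness 0
J1: 19→27, due 9, tardiness 18
J4: 27→32, due 15, tardiness 17
Late cases: 2.

2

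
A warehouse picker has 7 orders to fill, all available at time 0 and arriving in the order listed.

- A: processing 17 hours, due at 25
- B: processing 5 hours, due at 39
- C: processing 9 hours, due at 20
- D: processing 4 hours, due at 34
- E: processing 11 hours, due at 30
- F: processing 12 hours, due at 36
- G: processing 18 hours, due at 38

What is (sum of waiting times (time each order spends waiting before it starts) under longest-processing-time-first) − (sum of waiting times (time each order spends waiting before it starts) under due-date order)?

60

LPT (decreasing processing time): G A F E C B D.
G: waits 0, runs 0→18
A: waits 18, runs 18→35
F: waits 35, runs 35→47
E: waits 47, runs 47→58
C: waits 58, runs 58→67
B: waits 67, runs 67→72
D: waits 72, runs 72→76
Sum = 0+18+35+47+58+67+72 = 297.
EDD (increasing due date): C A E D F G B.
C: waits 0, runs 0→9
A: waits 9, runs 9→26
E: waits 26, runs 26→37
D: waits 37, runs 37→41
F: waits 41, runs 41→53
G: waits 53, runs 53→71
B: waits 71, runs 71→76
Sum = 0+9+26+37+41+53+71 = 237.
Difference = 297 − 237 = 60.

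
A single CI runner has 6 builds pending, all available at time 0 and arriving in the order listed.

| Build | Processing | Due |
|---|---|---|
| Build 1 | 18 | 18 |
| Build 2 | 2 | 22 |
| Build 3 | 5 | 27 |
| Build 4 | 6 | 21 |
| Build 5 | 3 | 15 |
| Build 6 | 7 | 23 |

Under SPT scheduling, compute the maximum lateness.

SPT (increasing processing time): Build 2 Build 5 Build 3 Build 4 Build 6 Build 1.
Build 2: 0→2, due 22, lateness -20
Build 5: 2→5, due 15, lateness -10
Build 3: 5→10, due 27, lateness -17
Build 4: 10→16, due 21, lateness -5
Build 6: 16→23, due 23, lateness 0
Build 1: 23→41, due 18, lateness 23
Maximum = 23.

23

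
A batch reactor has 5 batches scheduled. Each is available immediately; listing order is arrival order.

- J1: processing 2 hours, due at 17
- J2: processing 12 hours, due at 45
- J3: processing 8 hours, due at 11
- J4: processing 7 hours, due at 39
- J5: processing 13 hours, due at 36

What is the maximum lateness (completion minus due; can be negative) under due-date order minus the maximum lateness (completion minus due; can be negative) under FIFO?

EDD (increasing due date): J3 J1 J5 J4 J2.
J3: 0→8, due 11, lateness -3
J1: 8→10, due 17, lateness -7
J5: 10→23, due 36, lateness -13
J4: 23→30, due 39, lateness -9
J2: 30→42, due 45, lateness -3
Maximum = -3.
FIFO (arrival order): J1 J2 J3 J4 J5.
J1: 0→2, due 17, lateness -15
J2: 2→14, due 45, lateness -31
J3: 14→22, due 11, lateness 11
J4: 22→29, due 39, lateness -10
J5: 29→42, due 36, lateness 6
Maximum = 11.
Difference = -3 − 11 = -14.

-14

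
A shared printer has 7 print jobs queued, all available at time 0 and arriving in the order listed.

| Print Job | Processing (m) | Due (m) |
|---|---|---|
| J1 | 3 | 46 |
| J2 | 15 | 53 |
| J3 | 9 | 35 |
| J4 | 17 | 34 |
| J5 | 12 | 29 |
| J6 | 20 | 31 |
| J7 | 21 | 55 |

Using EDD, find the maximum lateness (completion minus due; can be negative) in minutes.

EDD (increasing due date): J5 J6 J4 J3 J1 J2 J7.
J5: 0→12, due 29, lateness -17
J6: 12→32, due 31, lateness 1
J4: 32→49, due 34, lateness 15
J3: 49→58, due 35, lateness 23
J1: 58→61, due 46, lateness 15
J2: 61→76, due 53, lateness 23
J7: 76→97, due 55, lateness 42
Maximum = 42.

42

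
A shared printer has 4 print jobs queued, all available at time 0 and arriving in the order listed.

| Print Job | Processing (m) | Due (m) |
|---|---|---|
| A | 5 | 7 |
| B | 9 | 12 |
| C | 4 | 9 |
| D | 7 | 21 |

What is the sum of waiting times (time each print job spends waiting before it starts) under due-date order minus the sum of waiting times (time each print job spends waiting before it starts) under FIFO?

EDD (increasing due date): A C B D.
A: waits 0, runs 0→5
C: waits 5, runs 5→9
B: waits 9, runs 9→18
D: waits 18, runs 18→25
Sum = 0+5+9+18 = 32.
FIFO (arrival order): A B C D.
A: waits 0, runs 0→5
B: waits 5, runs 5→14
C: waits 14, runs 14→18
D: waits 18, runs 18→25
Sum = 0+5+14+18 = 37.
Difference = 32 − 37 = -5.

-5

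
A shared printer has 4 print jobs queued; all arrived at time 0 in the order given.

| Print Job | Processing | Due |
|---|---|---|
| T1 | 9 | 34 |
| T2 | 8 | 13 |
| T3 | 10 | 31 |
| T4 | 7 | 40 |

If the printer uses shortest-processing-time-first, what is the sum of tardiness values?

5

SPT (increasing processing time): T4 T2 T1 T3.
T4: 0→7, due 40, tardiness 0
T2: 7→15, due 13, tardiness 2
T1: 15→24, due 34, tardiness 0
T3: 24→34, due 31, tardiness 3
Sum = 0+2+0+3 = 5.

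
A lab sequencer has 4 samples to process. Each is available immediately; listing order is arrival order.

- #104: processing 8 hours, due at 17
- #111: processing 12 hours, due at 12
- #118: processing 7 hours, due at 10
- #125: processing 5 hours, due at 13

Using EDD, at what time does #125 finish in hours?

EDD (increasing due date): #118 #111 #125 #104.
#118: 0→7
#111: 7→19
#125: 19→24

24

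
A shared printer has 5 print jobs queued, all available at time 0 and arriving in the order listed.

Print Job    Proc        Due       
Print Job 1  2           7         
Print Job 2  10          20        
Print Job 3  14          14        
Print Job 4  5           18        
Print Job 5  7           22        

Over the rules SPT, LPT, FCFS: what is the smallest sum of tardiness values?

SPT (increasing processing time): Print Job 1 Print Job 4 Print Job 5 Print Job 2 Print Job 3.
Print Job 1: 0→2, due 7, tardiness 0
Print Job 4: 2→7, due 18, tardiness 0
Print Job 5: 7→14, due 22, tardiness 0
Print Job 2: 14→24, due 20, tardiness 4
Print Job 3: 24→38, due 14, tardiness 24
Sum = 0+0+0+4+24 = 28.
LPT (decreasing processing time): Print Job 3 Print Job 2 Print Job 5 Print Job 4 Print Job 1.
Print Job 3: 0→14, due 14, tardiness 0
Print Job 2: 14→24, due 20, tardiness 4
Print Job 5: 24→31, due 22, tardiness 9
Print Job 4: 31→36, due 18, tardiness 18
Print Job 1: 36→38, due 7, tardiness 31
Sum = 0+4+9+18+31 = 62.
FIFO (arrival order): Print Job 1 Print Job 2 Print Job 3 Print Job 4 Print Job 5.
Print Job 1: 0→2, due 7, tardiness 0
Print Job 2: 2→12, due 20, tardiness 0
Print Job 3: 12→26, due 14, tardiness 12
Print Job 4: 26→31, due 18, tardiness 13
Print Job 5: 31→38, due 22, tardiness 16
Sum = 0+0+12+13+16 = 41.
SPT 28, LPT 62, FIFO 41 → minimum 28.

28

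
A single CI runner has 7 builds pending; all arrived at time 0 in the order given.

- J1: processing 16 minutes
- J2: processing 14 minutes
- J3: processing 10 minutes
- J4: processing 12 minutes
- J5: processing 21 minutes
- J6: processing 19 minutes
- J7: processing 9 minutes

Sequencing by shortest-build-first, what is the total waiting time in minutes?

245

SPT (increasing processing time): J7 J3 J4 J2 J1 J6 J5.
J7: waits 0, runs 0→9
J3: waits 9, runs 9→19
J4: waits 19, runs 19→31
J2: waits 31, runs 31→45
J1: waits 45, runs 45→61
J6: waits 61, runs 61→80
J5: waits 80, runs 80→101
Sum = 0+9+19+31+45+61+80 = 245.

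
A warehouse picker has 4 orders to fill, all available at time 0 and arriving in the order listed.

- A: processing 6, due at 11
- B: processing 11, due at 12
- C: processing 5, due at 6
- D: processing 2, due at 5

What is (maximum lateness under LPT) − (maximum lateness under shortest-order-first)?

LPT (decreasing processing time): B A C D.
B: 0→11, due 12, lateness -1
A: 11→17, due 11, lateness 6
C: 17→22, due 6, lateness 16
D: 22→24, due 5, lateness 19
Maximum = 19.
SPT (increasing processing time): D C A B.
D: 0→2, due 5, lateness -3
C: 2→7, due 6, lateness 1
A: 7→13, due 11, lateness 2
B: 13→24, due 12, lateness 12
Maximum = 12.
Difference = 19 − 12 = 7.

7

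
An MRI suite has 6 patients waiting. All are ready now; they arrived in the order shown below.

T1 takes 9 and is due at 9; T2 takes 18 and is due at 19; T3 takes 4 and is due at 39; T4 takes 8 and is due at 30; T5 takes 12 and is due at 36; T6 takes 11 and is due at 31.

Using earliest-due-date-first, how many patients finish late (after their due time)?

5

EDD (increasing due date): T1 T2 T4 T6 T5 T3.
T1: 0→9, due 9, tardiness 0
T2: 9→27, due 19, tardiness 8
T4: 27→35, due 30, tardiness 5
T6: 35→46, due 31, tardiness 15
T5: 46→58, due 36, tardiness 22
T3: 58→62, due 39, tardiness 23
Late patients: 5.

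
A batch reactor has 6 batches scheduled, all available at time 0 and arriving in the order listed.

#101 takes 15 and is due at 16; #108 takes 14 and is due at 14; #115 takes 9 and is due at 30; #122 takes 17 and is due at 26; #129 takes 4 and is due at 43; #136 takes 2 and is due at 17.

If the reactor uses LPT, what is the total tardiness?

LPT (decreasing processing time): #122 #101 #108 #115 #129 #136.
#122: 0→17, due 26, tardiness 0
#101: 17→32, due 16, tardiness 16
#108: 32→46, due 14, tardiness 32
#115: 46→55, due 30, tardiness 25
#129: 55→59, due 43, tardiness 16
#136: 59→61, due 17, tardiness 44
Sum = 0+16+32+25+16+44 = 133.

133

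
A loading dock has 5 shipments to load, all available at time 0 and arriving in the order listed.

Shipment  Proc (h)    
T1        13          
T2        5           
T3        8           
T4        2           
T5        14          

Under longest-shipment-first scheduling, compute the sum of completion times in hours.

LPT (decreasing processing time): T5 T1 T3 T2 T4.
T5: 0→14
T1: 14→27
T3: 27→35
T2: 35→40
T4: 40→42
Sum = 14+27+35+40+42 = 158.

158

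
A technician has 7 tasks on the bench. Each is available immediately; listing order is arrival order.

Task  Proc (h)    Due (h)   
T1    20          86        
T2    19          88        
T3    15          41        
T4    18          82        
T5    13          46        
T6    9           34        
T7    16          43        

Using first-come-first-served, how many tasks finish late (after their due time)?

4

FIFO (arrival order): T1 T2 T3 T4 T5 T6 T7.
T1: 0→20, due 86, tardiness 0
T2: 20→39, due 88, tardiness 0
T3: 39→54, due 41, tardiness 13
T4: 54→72, due 82, tardiness 0
T5: 72→85, due 46, tardiness 39
T6: 85→94, due 34, tardiness 60
T7: 94→110, due 43, tardiness 67
Late tasks: 4.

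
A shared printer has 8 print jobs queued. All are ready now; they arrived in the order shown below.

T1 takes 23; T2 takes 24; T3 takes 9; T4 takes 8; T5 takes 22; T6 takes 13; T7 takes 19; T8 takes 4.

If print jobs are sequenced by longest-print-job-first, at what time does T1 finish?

47

LPT (decreasing processing time): T2 T1 T5 T7 T6 T3 T4 T8.
T2: 0→24
T1: 24→47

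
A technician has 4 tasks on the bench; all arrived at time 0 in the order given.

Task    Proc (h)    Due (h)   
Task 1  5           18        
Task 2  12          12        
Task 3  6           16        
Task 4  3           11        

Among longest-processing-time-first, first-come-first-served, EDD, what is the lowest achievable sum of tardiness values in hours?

16

LPT (decreasing processing time): Task 2 Task 3 Task 1 Task 4.
Task 2: 0→12, due 12, tardiness 0
Task 3: 12→18, due 16, tardiness 2
Task 1: 18→23, due 18, tardiness 5
Task 4: 23→26, due 11, tardiness 15
Sum = 0+2+5+15 = 22.
FIFO (arrival order): Task 1 Task 2 Task 3 Task 4.
Task 1: 0→5, due 18, tardiness 0
Task 2: 5→17, due 12, tardiness 5
Task 3: 17→23, due 16, tardiness 7
Task 4: 23→26, due 11, tardiness 15
Sum = 0+5+7+15 = 27.
EDD (increasing due date): Task 4 Task 2 Task 3 Task 1.
Task 4: 0→3, due 11, tardiness 0
Task 2: 3→15, due 12, tardiness 3
Task 3: 15→21, due 16, tardiness 5
Task 1: 21→26, due 18, tardiness 8
Sum = 0+3+5+8 = 16.
LPT 22, FIFO 27, EDD 16 → minimum 16.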